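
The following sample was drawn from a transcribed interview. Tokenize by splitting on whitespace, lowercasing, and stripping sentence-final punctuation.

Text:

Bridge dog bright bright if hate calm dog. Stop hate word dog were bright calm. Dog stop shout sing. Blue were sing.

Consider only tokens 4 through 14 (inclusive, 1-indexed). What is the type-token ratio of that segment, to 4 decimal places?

Segment tokens 4–14: bright, if, hate, calm, dog, stop, hate, word, dog, were, bright
Segment N = 11, segment V = 8.
TTR = 8 / 11 = 0.7273

0.7273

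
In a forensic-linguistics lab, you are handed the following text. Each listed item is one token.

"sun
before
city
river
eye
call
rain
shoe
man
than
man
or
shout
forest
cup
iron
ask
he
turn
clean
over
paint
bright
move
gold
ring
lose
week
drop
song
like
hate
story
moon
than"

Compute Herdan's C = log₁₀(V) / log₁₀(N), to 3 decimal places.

N = 35, V = 33.
log₁₀(V) = 1.518514, log₁₀(N) = 1.544068
C = 1.518514 / 1.544068 = 0.983

0.983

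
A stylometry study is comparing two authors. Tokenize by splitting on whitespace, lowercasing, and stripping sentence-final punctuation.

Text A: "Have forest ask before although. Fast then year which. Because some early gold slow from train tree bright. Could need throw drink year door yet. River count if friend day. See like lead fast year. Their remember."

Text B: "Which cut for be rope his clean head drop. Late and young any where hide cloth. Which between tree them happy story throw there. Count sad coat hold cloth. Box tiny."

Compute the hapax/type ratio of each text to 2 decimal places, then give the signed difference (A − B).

0.01

A: hapax=32, V=34, ratio=0.94
B: hapax=27, V=29, ratio=0.93
Difference = 0.94 − 0.93 = 0.01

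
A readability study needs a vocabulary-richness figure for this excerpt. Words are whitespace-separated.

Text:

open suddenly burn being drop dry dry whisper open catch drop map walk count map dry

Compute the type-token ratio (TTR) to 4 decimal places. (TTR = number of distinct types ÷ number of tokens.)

0.6875

N = 16 tokens, V = 11 types.
TTR = V / N = 11 / 16 = 0.6875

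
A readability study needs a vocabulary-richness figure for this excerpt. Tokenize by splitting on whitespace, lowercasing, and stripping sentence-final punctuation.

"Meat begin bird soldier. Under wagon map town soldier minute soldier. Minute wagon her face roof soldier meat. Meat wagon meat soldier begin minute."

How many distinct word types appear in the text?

Distinct types: {begin, bird, face, her, map, meat, minute, roof, soldier, town, under, wagon}
V = 12

12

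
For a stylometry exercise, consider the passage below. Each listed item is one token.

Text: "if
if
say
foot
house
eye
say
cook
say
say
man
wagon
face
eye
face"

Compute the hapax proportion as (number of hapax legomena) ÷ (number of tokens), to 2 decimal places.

Frequencies: say:4, if:2, eye:2, face:2, foot:1, house:1, cook:1, man:1, wagon:1
Hapax count = 5; token count = 15.
Ratio = 5 / 15 = 0.33

0.33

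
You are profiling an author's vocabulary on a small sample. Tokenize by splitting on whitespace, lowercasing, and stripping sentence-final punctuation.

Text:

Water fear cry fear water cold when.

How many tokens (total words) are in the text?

Tokens: water, fear, cry, fear, water, cold, when
N = 7

7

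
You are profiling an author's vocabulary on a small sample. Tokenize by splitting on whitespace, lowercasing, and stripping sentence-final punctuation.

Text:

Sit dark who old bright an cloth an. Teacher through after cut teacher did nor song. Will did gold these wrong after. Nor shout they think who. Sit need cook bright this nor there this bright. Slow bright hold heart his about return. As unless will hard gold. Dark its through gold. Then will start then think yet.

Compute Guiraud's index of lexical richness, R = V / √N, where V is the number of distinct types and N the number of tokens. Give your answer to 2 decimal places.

4.99

N = 58, V = 38.
√N = 7.615773
R = 38 / 7.615773 = 4.99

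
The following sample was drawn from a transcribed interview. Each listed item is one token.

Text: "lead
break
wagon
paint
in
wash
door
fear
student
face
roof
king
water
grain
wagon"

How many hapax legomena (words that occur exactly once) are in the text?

13

Frequencies: wagon:2, lead:1, break:1, paint:1, in:1, wash:1, door:1, fear:1, student:1, face:1, roof:1, king:1, water:1, grain:1
Hapax (freq=1): break, door, face, fear, grain, in, king, lead, paint, roof, student, wash, water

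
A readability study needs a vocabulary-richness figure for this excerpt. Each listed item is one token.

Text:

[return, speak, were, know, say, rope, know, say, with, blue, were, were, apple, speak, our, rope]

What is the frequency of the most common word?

3

Frequencies: were:3, speak:2, know:2, say:2, rope:2, return:1, with:1, blue:1, apple:1, our:1
Most common: 'were' with frequency 3.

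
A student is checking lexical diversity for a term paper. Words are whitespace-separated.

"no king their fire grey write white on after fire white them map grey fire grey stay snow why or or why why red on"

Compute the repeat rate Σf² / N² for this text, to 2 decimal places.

Frequencies: fire:3, grey:3, why:3, white:2, on:2, or:2, no:1, king:1, their:1, write:1, after:1, them:1, map:1, stay:1, snow:1, red:1
Σf² = 49; N² = 625
Repeat rate = 49 / 625 = 0.08

0.08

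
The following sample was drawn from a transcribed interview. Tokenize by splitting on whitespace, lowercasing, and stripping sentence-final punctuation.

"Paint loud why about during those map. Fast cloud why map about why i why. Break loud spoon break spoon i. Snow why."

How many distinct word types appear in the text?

13

Distinct types: {about, break, cloud, during, fast, i, loud, map, paint, snow, spoon, those, why}
V = 13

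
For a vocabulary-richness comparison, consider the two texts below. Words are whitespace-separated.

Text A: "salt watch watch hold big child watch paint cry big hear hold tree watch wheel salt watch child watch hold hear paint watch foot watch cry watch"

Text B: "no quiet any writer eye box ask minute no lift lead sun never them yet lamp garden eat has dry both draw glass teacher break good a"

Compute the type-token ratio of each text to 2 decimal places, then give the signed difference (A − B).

TTR(A) = 11/27 = 0.41
TTR(B) = 26/27 = 0.96
Difference = 0.41 − 0.96 = -0.55

-0.55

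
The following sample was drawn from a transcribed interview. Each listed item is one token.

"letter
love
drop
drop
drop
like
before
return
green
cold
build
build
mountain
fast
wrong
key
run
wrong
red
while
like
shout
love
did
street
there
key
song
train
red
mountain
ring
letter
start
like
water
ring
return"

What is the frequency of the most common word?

3

Frequencies: drop:3, like:3, letter:2, love:2, return:2, build:2, mountain:2, wrong:2, key:2, red:2, ring:2, before:1, green:1, cold:1, fast:1, run:1, while:1, shout:1, did:1, street:1, … (5 more, each freq 1)
Most common: 'drop' with frequency 3.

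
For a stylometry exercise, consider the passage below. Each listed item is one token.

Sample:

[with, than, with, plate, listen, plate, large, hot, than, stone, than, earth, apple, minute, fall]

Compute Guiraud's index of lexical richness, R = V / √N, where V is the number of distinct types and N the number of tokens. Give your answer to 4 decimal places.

N = 15, V = 11.
√N = 3.872983
R = 11 / 3.872983 = 2.8402

2.8402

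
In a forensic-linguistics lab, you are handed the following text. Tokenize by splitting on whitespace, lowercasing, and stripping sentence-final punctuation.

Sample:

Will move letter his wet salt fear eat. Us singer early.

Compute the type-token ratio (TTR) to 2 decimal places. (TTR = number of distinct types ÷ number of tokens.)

1.00

N = 11 tokens, V = 11 types.
TTR = V / N = 11 / 11 = 1.00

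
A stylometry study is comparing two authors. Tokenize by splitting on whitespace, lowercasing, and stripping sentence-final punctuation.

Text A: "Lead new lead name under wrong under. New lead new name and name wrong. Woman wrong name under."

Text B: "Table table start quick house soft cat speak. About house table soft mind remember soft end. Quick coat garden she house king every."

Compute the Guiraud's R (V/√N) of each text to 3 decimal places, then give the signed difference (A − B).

A: V=7, N=18, R=1.650
B: V=16, N=23, R=3.336
Difference = 1.650 − 3.336 = -1.686

-1.686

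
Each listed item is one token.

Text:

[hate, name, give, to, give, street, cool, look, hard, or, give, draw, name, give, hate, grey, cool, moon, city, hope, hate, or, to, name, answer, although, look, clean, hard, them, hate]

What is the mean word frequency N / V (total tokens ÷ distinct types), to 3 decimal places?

N = 31 tokens, V = 18 types.
Mean frequency = N / V = 31 / 18 = 1.722

1.722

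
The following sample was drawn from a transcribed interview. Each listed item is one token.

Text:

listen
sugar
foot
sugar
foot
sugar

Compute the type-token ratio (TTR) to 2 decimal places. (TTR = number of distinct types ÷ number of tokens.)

0.50

N = 6 tokens, V = 3 types.
TTR = V / N = 3 / 6 = 0.50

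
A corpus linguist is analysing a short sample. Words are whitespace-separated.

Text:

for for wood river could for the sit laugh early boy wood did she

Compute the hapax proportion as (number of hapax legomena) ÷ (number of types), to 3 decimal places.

Frequencies: for:3, wood:2, river:1, could:1, the:1, sit:1, laugh:1, early:1, boy:1, did:1, she:1
Hapax count = 9; type count = 11.
Ratio = 9 / 11 = 0.818

0.818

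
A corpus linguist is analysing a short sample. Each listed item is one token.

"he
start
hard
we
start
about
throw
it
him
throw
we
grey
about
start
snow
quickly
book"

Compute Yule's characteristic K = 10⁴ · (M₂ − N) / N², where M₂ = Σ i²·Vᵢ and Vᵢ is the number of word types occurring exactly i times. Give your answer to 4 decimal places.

Frequencies: start:3, we:2, about:2, throw:2, he:1, hard:1, it:1, him:1, grey:1, snow:1, quickly:1, book:1
N = 17. Frequency spectrum: V_1=8, V_2=3, V_3=1
M₂ = 1²·8 + 2²·3 + 3²·1 = 29
K = 10000 × (29 − 17) / 17² = 415.2249

415.2249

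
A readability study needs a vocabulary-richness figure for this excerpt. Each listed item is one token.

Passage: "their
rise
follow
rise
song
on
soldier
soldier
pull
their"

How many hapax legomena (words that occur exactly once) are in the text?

Frequencies: their:2, rise:2, soldier:2, follow:1, song:1, on:1, pull:1
Hapax (freq=1): follow, on, pull, song

4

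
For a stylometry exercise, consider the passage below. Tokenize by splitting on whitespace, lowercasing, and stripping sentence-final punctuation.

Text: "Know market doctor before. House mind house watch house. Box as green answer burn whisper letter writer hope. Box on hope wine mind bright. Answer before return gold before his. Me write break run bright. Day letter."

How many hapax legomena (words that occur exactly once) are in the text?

19

Frequencies: before:3, house:3, mind:2, box:2, answer:2, letter:2, hope:2, bright:2, know:1, market:1, doctor:1, watch:1, as:1, green:1, burn:1, whisper:1, writer:1, on:1, wine:1, return:1, … (7 more, each freq 1)
Hapax (freq=1): as, break, burn, day, doctor, gold, green, his, know, market, me, on, return, run, watch, whisper, wine, write, writer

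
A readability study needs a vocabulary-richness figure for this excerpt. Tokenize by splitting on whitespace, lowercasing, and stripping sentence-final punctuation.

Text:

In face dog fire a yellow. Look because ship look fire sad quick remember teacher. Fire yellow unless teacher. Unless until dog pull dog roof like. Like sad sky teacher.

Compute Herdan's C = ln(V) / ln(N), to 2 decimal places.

0.87

N = 30, V = 19.
ln(V) = 2.944439, ln(N) = 3.401197
C = 2.944439 / 3.401197 = 0.87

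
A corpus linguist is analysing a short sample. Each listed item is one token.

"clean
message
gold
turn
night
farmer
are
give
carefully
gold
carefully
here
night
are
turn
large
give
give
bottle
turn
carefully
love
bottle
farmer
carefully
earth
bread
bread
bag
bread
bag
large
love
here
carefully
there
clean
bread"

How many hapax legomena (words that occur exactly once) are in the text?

Frequencies: carefully:5, bread:4, turn:3, give:3, clean:2, gold:2, night:2, farmer:2, are:2, here:2, large:2, bottle:2, love:2, bag:2, message:1, earth:1, there:1
Hapax (freq=1): earth, message, there

3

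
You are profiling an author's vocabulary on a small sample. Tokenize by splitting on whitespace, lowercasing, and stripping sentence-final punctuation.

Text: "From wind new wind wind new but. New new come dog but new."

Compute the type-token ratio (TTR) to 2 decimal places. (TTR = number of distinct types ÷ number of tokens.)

N = 13 tokens, V = 6 types.
TTR = V / N = 6 / 13 = 0.46

0.46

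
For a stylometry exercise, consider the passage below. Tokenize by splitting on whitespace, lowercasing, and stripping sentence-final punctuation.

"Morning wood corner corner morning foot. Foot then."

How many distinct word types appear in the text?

Distinct types: {corner, foot, morning, then, wood}
V = 5

5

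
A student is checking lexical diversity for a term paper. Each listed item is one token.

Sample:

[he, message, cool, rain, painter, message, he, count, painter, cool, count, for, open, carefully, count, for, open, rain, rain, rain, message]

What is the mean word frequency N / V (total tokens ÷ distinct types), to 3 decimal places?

2.333

N = 21 tokens, V = 9 types.
Mean frequency = N / V = 21 / 9 = 2.333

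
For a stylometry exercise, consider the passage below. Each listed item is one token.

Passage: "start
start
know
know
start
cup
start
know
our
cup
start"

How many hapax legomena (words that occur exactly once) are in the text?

1

Frequencies: start:5, know:3, cup:2, our:1
Hapax (freq=1): our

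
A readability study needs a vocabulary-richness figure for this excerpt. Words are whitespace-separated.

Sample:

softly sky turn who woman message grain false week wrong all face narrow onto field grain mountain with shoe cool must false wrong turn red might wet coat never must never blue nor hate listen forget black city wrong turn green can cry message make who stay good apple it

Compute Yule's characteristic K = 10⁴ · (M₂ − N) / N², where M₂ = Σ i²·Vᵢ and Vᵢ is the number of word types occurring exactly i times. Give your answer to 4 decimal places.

96.0000

Frequencies: turn:3, wrong:3, who:2, message:2, grain:2, false:2, must:2, never:2, softly:1, sky:1, woman:1, week:1, all:1, face:1, narrow:1, onto:1, field:1, mountain:1, with:1, shoe:1, … (20 more, each freq 1)
N = 50. Frequency spectrum: V_1=32, V_2=6, V_3=2
M₂ = 1²·32 + 2²·6 + 3²·2 = 74
K = 10000 × (74 − 50) / 50² = 96.0000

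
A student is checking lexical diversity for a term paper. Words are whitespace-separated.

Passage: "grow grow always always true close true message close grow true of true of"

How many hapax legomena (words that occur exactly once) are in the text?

1

Frequencies: true:4, grow:3, always:2, close:2, of:2, message:1
Hapax (freq=1): message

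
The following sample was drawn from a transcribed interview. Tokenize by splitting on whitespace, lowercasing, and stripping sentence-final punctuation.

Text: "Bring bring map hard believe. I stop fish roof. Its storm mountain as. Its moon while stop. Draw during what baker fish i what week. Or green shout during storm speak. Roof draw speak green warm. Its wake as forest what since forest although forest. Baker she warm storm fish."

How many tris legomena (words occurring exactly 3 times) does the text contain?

5

Frequencies: fish:3, its:3, storm:3, what:3, forest:3, bring:2, i:2, stop:2, roof:2, as:2, draw:2, during:2, baker:2, green:2, speak:2, warm:2, map:1, hard:1, believe:1, mountain:1, … (9 more, each freq 1)
Words with frequency 3: fish, forest, its, storm, what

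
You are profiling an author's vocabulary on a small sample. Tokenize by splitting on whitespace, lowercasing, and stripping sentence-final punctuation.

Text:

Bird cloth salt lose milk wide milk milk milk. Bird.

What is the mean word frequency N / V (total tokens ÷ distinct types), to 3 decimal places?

1.667

N = 10 tokens, V = 6 types.
Mean frequency = N / V = 10 / 6 = 1.667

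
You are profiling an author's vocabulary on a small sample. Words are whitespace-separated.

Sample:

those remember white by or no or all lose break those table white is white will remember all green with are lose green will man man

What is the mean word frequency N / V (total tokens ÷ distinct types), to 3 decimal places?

N = 26 tokens, V = 16 types.
Mean frequency = N / V = 26 / 16 = 1.625

1.625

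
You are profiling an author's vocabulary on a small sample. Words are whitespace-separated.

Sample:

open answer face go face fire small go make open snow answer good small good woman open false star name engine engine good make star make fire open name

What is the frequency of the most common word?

4

Frequencies: open:4, make:3, good:3, answer:2, face:2, go:2, fire:2, small:2, star:2, name:2, engine:2, snow:1, woman:1, false:1
Most common: 'open' with frequency 4.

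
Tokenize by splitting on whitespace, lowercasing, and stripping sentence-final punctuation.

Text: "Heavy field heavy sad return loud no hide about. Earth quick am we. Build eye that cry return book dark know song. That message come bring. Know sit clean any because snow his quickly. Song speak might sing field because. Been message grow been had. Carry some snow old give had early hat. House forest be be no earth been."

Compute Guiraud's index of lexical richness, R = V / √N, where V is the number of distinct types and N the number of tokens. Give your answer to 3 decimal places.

N = 60, V = 45.
√N = 7.745967
R = 45 / 7.745967 = 5.809

5.809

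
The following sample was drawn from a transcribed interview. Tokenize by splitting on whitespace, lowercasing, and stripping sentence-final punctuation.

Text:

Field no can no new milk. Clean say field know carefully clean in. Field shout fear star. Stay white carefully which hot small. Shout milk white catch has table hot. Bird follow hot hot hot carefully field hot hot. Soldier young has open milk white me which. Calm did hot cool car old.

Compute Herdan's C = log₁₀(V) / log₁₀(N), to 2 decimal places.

0.87

N = 53, V = 32.
log₁₀(V) = 1.505150, log₁₀(N) = 1.724276
C = 1.505150 / 1.724276 = 0.87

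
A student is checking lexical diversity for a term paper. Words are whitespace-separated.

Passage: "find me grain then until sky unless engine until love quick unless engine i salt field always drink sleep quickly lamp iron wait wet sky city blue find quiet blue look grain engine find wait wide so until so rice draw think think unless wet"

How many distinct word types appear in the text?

30

Distinct types: {always, blue, city, draw, drink, engine, field, find, grain, i, iron, lamp, look, love, me, quick, quickly, quiet, rice, salt, sky, sleep, so, then, think, unless, until, wait, wet, wide}
V = 30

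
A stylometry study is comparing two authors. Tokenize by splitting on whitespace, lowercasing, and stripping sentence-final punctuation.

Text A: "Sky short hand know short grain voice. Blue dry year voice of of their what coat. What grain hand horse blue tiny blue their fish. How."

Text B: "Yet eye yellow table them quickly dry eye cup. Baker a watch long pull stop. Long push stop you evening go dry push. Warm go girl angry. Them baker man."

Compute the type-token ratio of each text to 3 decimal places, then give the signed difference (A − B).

-0.079

TTR(A) = 17/26 = 0.654
TTR(B) = 22/30 = 0.733
Difference = 0.654 − 0.733 = -0.079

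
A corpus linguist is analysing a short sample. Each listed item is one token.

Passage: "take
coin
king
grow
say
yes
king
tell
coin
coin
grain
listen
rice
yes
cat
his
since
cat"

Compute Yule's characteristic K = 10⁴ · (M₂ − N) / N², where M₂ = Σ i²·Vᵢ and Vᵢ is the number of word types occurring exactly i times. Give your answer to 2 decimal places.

370.37

Frequencies: coin:3, king:2, yes:2, cat:2, take:1, grow:1, say:1, tell:1, grain:1, listen:1, rice:1, his:1, since:1
N = 18. Frequency spectrum: V_1=9, V_2=3, V_3=1
M₂ = 1²·9 + 2²·3 + 3²·1 = 30
K = 10000 × (30 − 18) / 18² = 370.37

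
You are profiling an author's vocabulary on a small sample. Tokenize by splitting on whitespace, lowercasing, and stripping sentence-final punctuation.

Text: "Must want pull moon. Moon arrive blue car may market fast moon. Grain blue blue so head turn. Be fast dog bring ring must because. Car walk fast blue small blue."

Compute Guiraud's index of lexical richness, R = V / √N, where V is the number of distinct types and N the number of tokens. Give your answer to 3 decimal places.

N = 31, V = 21.
√N = 5.567764
R = 21 / 5.567764 = 3.772

3.772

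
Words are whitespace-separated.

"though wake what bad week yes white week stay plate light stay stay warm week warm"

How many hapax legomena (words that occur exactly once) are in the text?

8

Frequencies: week:3, stay:3, warm:2, though:1, wake:1, what:1, bad:1, yes:1, white:1, plate:1, light:1
Hapax (freq=1): bad, light, plate, though, wake, what, white, yes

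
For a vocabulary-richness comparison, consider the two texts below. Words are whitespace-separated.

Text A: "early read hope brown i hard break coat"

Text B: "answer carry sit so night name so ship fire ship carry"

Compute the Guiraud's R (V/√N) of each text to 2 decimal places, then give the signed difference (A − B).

0.42

A: V=8, N=8, R=2.83
B: V=8, N=11, R=2.41
Difference = 2.83 − 2.41 = 0.42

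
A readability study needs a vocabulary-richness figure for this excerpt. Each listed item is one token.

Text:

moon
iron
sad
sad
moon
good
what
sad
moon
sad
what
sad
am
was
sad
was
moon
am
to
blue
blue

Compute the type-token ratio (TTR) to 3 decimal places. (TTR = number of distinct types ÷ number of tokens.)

N = 21 tokens, V = 9 types.
TTR = V / N = 9 / 21 = 0.429

0.429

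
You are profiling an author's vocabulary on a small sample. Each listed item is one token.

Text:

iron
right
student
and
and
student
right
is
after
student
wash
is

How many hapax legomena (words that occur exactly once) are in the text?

Frequencies: student:3, right:2, and:2, is:2, iron:1, after:1, wash:1
Hapax (freq=1): after, iron, wash

3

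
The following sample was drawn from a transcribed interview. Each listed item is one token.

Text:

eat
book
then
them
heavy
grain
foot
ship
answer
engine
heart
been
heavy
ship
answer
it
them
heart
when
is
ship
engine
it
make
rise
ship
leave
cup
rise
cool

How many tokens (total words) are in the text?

30

Tokens: eat, book, then, them, heavy, grain, foot, ship, answer, engine, heart, been, heavy, ship, answer, it, them, heart, when, is, ship, engine, it, make, rise, ship, leave, cup, rise, cool
N = 30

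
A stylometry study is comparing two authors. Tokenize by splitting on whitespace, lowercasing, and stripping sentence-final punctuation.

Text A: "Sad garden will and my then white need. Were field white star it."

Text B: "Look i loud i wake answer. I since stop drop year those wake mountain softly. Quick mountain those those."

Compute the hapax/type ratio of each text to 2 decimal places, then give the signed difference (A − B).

A: hapax=11, V=12, ratio=0.92
B: hapax=9, V=13, ratio=0.69
Difference = 0.92 − 0.69 = 0.23

0.23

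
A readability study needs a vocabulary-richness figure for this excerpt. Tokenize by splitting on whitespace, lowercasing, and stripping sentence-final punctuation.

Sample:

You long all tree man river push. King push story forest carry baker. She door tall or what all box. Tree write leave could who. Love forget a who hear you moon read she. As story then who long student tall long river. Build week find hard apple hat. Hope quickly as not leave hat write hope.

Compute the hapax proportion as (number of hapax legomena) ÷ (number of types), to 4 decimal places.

Frequencies: long:3, who:3, you:2, all:2, tree:2, river:2, push:2, story:2, she:2, tall:2, write:2, leave:2, as:2, hat:2, hope:2, man:1, king:1, forest:1, carry:1, baker:1, … (20 more, each freq 1)
Hapax count = 25; type count = 40.
Ratio = 25 / 40 = 0.6250

0.6250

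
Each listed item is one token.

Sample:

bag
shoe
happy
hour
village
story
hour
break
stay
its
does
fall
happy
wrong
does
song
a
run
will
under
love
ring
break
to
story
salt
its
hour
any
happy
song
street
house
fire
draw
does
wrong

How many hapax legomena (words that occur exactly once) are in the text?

18

Frequencies: happy:3, hour:3, does:3, story:2, break:2, its:2, wrong:2, song:2, bag:1, shoe:1, village:1, stay:1, fall:1, a:1, run:1, will:1, under:1, love:1, ring:1, to:1, … (6 more, each freq 1)
Hapax (freq=1): a, any, bag, draw, fall, fire, house, love, ring, run, salt, shoe, stay, street, to, under, village, will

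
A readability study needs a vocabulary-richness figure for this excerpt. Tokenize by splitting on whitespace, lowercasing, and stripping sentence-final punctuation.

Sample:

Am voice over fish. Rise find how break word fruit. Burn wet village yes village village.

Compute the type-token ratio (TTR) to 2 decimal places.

0.88

N = 16 tokens, V = 14 types.
TTR = V / N = 14 / 16 = 0.88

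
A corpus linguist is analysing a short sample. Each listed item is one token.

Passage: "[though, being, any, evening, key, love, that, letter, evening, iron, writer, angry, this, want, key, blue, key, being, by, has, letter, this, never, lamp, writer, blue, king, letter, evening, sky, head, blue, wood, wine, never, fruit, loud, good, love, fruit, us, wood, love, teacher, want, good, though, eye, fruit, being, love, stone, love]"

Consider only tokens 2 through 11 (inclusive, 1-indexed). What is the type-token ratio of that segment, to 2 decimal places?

0.90

Segment tokens 2–11: being, any, evening, key, love, that, letter, evening, iron, writer
Segment N = 10, segment V = 9.
TTR = 9 / 10 = 0.90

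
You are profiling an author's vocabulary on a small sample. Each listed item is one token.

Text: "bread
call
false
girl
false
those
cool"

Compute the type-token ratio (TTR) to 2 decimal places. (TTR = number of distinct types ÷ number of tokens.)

N = 7 tokens, V = 6 types.
TTR = V / N = 6 / 7 = 0.86

0.86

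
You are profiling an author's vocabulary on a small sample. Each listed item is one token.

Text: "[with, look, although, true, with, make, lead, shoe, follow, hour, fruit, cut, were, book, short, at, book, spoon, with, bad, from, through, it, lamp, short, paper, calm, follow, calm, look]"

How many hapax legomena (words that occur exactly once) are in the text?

Frequencies: with:3, look:2, follow:2, book:2, short:2, calm:2, although:1, true:1, make:1, lead:1, shoe:1, hour:1, fruit:1, cut:1, were:1, at:1, spoon:1, bad:1, from:1, through:1, … (3 more, each freq 1)
Hapax (freq=1): although, at, bad, cut, from, fruit, hour, it, lamp, lead, make, paper, shoe, spoon, through, true, were

17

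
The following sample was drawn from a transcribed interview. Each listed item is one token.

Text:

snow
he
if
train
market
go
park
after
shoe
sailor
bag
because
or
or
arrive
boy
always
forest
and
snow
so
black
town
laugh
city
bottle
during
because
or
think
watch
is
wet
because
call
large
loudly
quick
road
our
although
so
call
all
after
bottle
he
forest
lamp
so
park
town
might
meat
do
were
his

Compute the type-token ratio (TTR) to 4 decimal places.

N = 57 tokens, V = 43 types.
TTR = V / N = 43 / 57 = 0.7544

0.7544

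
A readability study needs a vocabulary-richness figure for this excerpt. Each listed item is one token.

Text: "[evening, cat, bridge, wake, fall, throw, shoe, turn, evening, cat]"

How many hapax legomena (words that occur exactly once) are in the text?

6

Frequencies: evening:2, cat:2, bridge:1, wake:1, fall:1, throw:1, shoe:1, turn:1
Hapax (freq=1): bridge, fall, shoe, throw, turn, wake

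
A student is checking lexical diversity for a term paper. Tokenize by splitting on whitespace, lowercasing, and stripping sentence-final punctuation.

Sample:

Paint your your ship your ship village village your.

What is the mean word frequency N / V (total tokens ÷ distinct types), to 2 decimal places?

2.25

N = 9 tokens, V = 4 types.
Mean frequency = N / V = 9 / 4 = 2.25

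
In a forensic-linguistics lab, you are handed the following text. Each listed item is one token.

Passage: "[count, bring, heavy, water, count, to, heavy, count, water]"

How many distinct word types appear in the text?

5

Distinct types: {bring, count, heavy, to, water}
V = 5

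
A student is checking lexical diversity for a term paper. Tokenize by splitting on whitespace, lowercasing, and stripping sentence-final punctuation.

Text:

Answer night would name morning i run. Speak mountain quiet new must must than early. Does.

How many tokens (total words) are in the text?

Tokens: answer, night, would, name, morning, i, run, speak, mountain, quiet, new, must, must, than, early, does
N = 16

16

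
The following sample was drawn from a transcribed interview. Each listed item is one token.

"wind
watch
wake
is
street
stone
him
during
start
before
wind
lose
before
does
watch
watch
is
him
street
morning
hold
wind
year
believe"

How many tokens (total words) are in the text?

24

Tokens: wind, watch, wake, is, street, stone, him, during, start, before, wind, lose, before, does, watch, watch, is, him, street, morning, hold, wind, year, believe
N = 24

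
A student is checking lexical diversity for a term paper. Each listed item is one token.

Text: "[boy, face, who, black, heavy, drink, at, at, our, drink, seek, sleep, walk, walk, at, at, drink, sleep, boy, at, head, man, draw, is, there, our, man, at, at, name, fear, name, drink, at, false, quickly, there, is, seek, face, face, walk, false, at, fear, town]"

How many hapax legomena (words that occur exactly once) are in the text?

Frequencies: at:9, drink:4, face:3, walk:3, boy:2, our:2, seek:2, sleep:2, man:2, is:2, there:2, name:2, fear:2, false:2, who:1, black:1, heavy:1, head:1, draw:1, quickly:1, … (1 more, each freq 1)
Hapax (freq=1): black, draw, head, heavy, quickly, town, who

7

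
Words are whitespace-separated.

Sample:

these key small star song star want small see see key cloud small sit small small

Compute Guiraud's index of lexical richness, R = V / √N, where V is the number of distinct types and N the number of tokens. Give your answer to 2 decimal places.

N = 16, V = 9.
√N = 4.000000
R = 9 / 4.000000 = 2.25

2.25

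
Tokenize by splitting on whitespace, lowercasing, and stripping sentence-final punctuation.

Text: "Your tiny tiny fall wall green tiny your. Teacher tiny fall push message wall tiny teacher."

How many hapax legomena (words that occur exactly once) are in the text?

3

Frequencies: tiny:5, your:2, fall:2, wall:2, teacher:2, green:1, push:1, message:1
Hapax (freq=1): green, message, push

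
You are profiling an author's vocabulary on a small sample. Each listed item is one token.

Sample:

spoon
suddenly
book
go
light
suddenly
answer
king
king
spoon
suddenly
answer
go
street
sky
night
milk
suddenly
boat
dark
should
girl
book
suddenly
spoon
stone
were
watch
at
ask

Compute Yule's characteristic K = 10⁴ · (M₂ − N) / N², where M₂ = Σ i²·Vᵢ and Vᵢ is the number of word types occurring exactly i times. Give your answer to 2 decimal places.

377.78

Frequencies: suddenly:5, spoon:3, book:2, go:2, answer:2, king:2, light:1, street:1, sky:1, night:1, milk:1, boat:1, dark:1, should:1, girl:1, stone:1, were:1, watch:1, at:1, ask:1
N = 30. Frequency spectrum: V_1=14, V_2=4, V_3=1, V_5=1
M₂ = 1²·14 + 2²·4 + 3²·1 + 5²·1 = 64
K = 10000 × (64 − 30) / 30² = 377.78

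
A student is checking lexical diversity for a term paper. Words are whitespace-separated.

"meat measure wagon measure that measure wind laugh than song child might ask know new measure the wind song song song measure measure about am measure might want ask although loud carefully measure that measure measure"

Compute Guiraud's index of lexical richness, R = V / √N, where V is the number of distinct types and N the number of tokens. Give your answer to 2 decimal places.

3.33

N = 36, V = 20.
√N = 6.000000
R = 20 / 6.000000 = 3.33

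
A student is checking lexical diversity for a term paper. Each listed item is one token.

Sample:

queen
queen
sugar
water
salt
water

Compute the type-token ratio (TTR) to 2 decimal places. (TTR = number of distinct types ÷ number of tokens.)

N = 6 tokens, V = 4 types.
TTR = V / N = 4 / 6 = 0.67

0.67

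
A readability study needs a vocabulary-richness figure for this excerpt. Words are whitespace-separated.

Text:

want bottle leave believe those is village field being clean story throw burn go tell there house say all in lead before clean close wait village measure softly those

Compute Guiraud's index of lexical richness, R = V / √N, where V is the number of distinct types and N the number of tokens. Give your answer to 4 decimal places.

N = 29, V = 26.
√N = 5.385165
R = 26 / 5.385165 = 4.8281

4.8281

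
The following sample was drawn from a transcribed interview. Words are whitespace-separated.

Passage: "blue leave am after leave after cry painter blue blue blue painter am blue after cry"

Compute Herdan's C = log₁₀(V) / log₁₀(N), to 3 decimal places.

0.646

N = 16, V = 6.
log₁₀(V) = 0.778151, log₁₀(N) = 1.204120
C = 0.778151 / 1.204120 = 0.646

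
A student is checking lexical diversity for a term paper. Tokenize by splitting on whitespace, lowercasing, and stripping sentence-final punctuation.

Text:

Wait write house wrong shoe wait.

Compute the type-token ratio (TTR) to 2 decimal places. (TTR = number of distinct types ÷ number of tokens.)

N = 6 tokens, V = 5 types.
TTR = V / N = 5 / 6 = 0.83

0.83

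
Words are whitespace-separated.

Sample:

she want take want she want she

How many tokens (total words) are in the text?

7

Tokens: she, want, take, want, she, want, she
N = 7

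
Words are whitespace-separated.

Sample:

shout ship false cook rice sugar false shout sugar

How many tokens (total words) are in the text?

9

Tokens: shout, ship, false, cook, rice, sugar, false, shout, sugar
N = 9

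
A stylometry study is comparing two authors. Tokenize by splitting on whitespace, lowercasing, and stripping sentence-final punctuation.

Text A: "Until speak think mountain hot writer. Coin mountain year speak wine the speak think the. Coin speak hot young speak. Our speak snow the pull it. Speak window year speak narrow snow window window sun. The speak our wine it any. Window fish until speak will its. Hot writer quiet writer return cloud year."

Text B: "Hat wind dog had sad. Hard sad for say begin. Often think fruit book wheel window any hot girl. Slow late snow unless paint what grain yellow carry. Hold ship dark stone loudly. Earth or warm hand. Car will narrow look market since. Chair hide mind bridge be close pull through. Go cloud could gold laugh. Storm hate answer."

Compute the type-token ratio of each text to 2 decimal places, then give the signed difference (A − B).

TTR(A) = 25/54 = 0.46
TTR(B) = 58/59 = 0.98
Difference = 0.46 − 0.98 = -0.52

-0.52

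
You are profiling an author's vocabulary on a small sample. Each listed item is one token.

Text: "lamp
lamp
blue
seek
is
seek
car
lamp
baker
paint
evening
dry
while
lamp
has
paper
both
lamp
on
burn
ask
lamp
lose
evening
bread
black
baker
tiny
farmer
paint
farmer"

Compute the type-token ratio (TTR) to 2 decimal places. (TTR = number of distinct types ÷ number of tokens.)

0.68

N = 31 tokens, V = 21 types.
TTR = V / N = 21 / 31 = 0.68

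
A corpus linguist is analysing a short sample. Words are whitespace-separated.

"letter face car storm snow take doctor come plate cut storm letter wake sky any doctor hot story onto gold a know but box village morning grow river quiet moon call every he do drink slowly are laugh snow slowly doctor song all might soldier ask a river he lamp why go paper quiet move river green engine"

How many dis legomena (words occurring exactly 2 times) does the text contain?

Frequencies: doctor:3, river:3, letter:2, storm:2, snow:2, a:2, quiet:2, he:2, slowly:2, face:1, car:1, take:1, come:1, plate:1, cut:1, wake:1, sky:1, any:1, hot:1, story:1, … (27 more, each freq 1)
Words with frequency 2: a, he, letter, quiet, slowly, snow, storm

7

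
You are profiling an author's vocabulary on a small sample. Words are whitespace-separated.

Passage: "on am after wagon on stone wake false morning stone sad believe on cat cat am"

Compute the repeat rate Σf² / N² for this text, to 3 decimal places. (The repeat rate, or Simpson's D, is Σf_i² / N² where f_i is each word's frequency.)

0.109

Frequencies: on:3, am:2, stone:2, cat:2, after:1, wagon:1, wake:1, false:1, morning:1, sad:1, believe:1
Σf² = 28; N² = 256
Repeat rate = 28 / 256 = 0.109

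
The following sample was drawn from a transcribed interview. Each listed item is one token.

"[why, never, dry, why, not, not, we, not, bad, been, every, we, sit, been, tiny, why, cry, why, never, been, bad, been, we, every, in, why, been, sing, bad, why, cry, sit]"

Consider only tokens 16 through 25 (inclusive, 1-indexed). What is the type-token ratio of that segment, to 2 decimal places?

0.80

Segment tokens 16–25: why, cry, why, never, been, bad, been, we, every, in
Segment N = 10, segment V = 8.
TTR = 8 / 10 = 0.80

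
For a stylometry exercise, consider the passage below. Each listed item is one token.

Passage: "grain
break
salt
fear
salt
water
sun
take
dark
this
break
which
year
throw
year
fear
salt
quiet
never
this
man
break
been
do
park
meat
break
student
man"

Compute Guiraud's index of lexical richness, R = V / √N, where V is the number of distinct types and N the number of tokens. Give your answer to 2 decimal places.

3.71

N = 29, V = 20.
√N = 5.385165
R = 20 / 5.385165 = 3.71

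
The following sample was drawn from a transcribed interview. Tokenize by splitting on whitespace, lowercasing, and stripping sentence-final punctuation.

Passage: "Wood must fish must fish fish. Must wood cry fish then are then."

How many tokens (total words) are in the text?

13

Tokens: wood, must, fish, must, fish, fish, must, wood, cry, fish, then, are, then
N = 13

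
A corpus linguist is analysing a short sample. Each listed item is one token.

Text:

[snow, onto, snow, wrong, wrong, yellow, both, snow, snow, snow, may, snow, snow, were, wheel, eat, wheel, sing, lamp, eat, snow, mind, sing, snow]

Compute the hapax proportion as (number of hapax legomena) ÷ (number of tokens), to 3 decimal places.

0.292

Frequencies: snow:9, wrong:2, wheel:2, eat:2, sing:2, onto:1, yellow:1, both:1, may:1, were:1, lamp:1, mind:1
Hapax count = 7; token count = 24.
Ratio = 7 / 24 = 0.292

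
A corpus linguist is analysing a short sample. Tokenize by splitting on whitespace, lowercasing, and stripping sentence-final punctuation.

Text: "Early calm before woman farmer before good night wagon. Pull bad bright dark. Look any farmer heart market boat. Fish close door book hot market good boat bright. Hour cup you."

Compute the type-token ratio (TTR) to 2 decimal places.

0.81

N = 31 tokens, V = 25 types.
TTR = V / N = 25 / 31 = 0.81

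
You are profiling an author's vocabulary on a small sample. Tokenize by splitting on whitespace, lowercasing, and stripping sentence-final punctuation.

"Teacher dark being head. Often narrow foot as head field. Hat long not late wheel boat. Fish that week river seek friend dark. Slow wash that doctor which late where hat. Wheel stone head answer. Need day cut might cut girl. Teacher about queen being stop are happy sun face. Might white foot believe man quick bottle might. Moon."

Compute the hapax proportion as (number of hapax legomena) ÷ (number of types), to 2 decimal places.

0.76

Frequencies: head:3, might:3, teacher:2, dark:2, being:2, foot:2, hat:2, late:2, wheel:2, that:2, cut:2, often:1, narrow:1, as:1, field:1, long:1, not:1, boat:1, fish:1, week:1, … (26 more, each freq 1)
Hapax count = 35; type count = 46.
Ratio = 35 / 46 = 0.76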